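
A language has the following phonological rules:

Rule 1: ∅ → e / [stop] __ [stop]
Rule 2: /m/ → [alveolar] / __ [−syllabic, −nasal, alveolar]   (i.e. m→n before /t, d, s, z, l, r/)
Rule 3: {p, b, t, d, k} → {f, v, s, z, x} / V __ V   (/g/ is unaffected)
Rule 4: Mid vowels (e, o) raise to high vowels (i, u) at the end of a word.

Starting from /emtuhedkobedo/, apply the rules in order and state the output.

Rule 1 (stop-cluster e-epenthesis): /d/ and /k/ form a stop–stop cluster, so [e] is inserted between them. /emtuhedkobedo/ → emtuhedekobedo.
Rule 2 (nasal place assimilation): /m/ precedes the alveolar consonant /t/, so it assimilates in place to [n]. /emtuhedekobedo/ → entuhedekobedo.
Rule 3 (intervocalic spirantization): /d/ is a stop between vowels /e/ and /e/, so it spirantizes to the fricative [z]. /k/ is a stop between vowels /e/ and /o/, so it spirantizes to the fricative [x]. /b/ is a stop between vowels /o/ and /e/, so it spirantizes to the fricative [v]. /d/ is a stop between vowels /e/ and /o/, so it spirantizes to the fricative [z]. /entuhedekobedo/ → entuhezexovezo.
Rule 4 (final vowel raising): /o/ is a mid vowel in word-final position, so it raises to [u]. /entuhezexovezo/ → entuhezexovezu.

entuhezexovezu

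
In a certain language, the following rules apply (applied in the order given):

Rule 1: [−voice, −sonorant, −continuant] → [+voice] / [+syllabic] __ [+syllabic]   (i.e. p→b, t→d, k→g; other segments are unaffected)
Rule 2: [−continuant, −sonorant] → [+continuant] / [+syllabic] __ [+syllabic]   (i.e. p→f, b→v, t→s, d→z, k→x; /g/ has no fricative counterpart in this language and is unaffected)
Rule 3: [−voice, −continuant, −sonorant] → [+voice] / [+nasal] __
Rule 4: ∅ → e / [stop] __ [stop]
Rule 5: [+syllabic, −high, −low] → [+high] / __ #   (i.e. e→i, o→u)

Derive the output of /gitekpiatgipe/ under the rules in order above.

Rule 1 (intervocalic voicing): /t/ is a voiceless stop between vowels /i/ and /e/, so it voices to [d]. /p/ is a voiceless stop between vowels /i/ and /e/, so it voices to [b]. /gitekpiatgipe/ → gidekpiatgibe.
Rule 2 (intervocalic spirantization): /d/ is a stop between vowels /i/ and /e/, so it spirantizes to the fricative [z]. /b/ is a stop between vowels /i/ and /e/, so it spirantizes to the fricative [v]. /gidekpiatgibe/ → gizekpiatgive.
Rule 3 (post-nasal voicing): no segment meets the environment; /gizekpiatgive/ is unchanged.
Rule 4 (stop-cluster e-epenthesis): /k/ and /p/ form a stop–stop cluster, so [e] is inserted between them. /t/ and /g/ form a stop–stop cluster, so [e] is inserted between them. /gizekpiatgive/ → gizekepiategive.
Rule 5 (final vowel raising): /e/ is a mid vowel in word-final position, so it raises to [i]. /gizekepiategive/ → gizekepiategivi.

gizekepiategivi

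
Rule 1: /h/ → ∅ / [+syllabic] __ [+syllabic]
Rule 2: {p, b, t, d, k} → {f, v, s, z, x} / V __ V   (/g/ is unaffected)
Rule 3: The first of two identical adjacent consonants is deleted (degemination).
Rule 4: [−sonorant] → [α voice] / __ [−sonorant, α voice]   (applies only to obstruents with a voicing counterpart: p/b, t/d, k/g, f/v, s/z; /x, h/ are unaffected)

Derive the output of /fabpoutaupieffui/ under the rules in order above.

fappousaufiefui

Rule 1 (intervocalic h-deletion): no segment meets the environment; /fabpoutaupieffui/ is unchanged.
Rule 2 (intervocalic spirantization): /t/ is a stop between vowels /u/ and /a/, so it spirantizes to the fricative [s]. /p/ is a stop between vowels /u/ and /i/, so it spirantizes to the fricative [f]. /fabpoutaupieffui/ → fabpousaufieffui.
Rule 3 (degemination): /ff/ is a geminate; the first /f/ deletes. /fabpousaufieffui/ → fabpousaufiefui.
Rule 4 (regressive voicing assimilation): /b/ precedes the voiceless obstruent /p/, so it devoices to [p] by assimilation. /fabpousaufiefui/ → fappousaufiefui.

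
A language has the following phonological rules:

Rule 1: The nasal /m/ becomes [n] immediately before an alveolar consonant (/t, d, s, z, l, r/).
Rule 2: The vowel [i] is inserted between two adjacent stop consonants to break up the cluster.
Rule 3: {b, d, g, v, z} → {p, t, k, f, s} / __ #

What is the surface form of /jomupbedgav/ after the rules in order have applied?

Rule 1 (nasal place assimilation): no segment meets the environment; /jomupbedgav/ is unchanged.
Rule 2 (stop-cluster i-epenthesis): /p/ and /b/ form a stop–stop cluster, so [i] is inserted between them. /d/ and /g/ form a stop–stop cluster, so [i] is inserted between them. /jomupbedgav/ → jomupibedigav.
Rule 3 (final devoicing): /v/ is a voiced obstruent in word-final position, so it devoices to [f]. /jomupibedigav/ → jomupibedigaf.

jomupibedigaf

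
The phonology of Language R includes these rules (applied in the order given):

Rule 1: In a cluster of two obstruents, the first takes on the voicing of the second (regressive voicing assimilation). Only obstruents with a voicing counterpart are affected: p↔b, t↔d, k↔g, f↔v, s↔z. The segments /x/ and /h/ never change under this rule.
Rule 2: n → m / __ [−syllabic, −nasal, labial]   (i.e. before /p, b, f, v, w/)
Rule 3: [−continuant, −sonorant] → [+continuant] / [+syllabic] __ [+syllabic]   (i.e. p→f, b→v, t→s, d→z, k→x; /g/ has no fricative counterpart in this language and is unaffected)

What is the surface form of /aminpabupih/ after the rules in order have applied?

Rule 1 (regressive voicing assimilation): no segment meets the environment; /aminpabupih/ is unchanged.
Rule 2 (nasal place assimilation): /n/ precedes the labial consonant /p/, so it assimilates in place to [m]. /aminpabupih/ → amimpabupih.
Rule 3 (intervocalic spirantization): /b/ is a stop between vowels /a/ and /u/, so it spirantizes to the fricative [v]. /p/ is a stop between vowels /u/ and /i/, so it spirantizes to the fricative [f]. /amimpabupih/ → amimpavufih.

amimpavufih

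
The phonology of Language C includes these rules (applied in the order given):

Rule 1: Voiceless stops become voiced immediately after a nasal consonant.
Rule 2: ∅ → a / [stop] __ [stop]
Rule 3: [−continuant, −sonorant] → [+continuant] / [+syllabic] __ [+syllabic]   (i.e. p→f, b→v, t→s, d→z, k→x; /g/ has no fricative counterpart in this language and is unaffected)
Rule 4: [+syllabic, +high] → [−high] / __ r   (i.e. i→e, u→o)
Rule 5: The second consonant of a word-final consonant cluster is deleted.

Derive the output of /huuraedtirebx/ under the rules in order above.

huoraezasereb

Rule 1 (post-nasal voicing): no segment meets the environment; /huuraedtirebx/ is unchanged.
Rule 2 (stop-cluster a-epenthesis): /d/ and /t/ form a stop–stop cluster, so [a] is inserted between them. /huuraedtirebx/ → huuraedatirebx.
Rule 3 (intervocalic spirantization): /d/ is a stop between vowels /e/ and /a/, so it spirantizes to the fricative [z]. /t/ is a stop between vowels /a/ and /i/, so it spirantizes to the fricative [s]. /huuraedatirebx/ → huuraezasirebx.
Rule 4 (pre-rhotic lowering): /u/ is a high vowel immediately before /r/, so it lowers to [o]. /i/ is a high vowel immediately before /r/, so it lowers to [e]. /huuraezasirebx/ → huoraezaserebx.
Rule 5 (final cluster simplification): /x/ is the second consonant of a word-final cluster /bx/, so it deletes. /huoraezaserebx/ → huoraezasereb.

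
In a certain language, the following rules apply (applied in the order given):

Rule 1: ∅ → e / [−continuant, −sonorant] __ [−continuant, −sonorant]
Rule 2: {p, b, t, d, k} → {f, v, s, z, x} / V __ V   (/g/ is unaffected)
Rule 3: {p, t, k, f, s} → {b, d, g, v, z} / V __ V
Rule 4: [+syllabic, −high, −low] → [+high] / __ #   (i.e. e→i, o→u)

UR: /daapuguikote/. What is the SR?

Rule 1 (stop-cluster e-epenthesis): no segment meets the environment; /daapuguikote/ is unchanged.
Rule 2 (intervocalic spirantization): /p/ is a stop between vowels /a/ and /u/, so it spirantizes to the fricative [f]. /k/ is a stop between vowels /i/ and /o/, so it spirantizes to the fricative [x]. /t/ is a stop between vowels /o/ and /e/, so it spirantizes to the fricative [s]. /daapuguikote/ → daafuguixose.
Rule 3 (intervocalic voicing): /f/ is a voiceless obstruent between vowels /a/ and /u/, so it voices to [v]. /s/ is a voiceless obstruent between vowels /o/ and /e/, so it voices to [z]. /daafuguixose/ → daavuguixoze.
Rule 4 (final vowel raising): /e/ is a mid vowel in word-final position, so it raises to [i]. /daavuguixoze/ → daavuguixozi.

daavuguixozi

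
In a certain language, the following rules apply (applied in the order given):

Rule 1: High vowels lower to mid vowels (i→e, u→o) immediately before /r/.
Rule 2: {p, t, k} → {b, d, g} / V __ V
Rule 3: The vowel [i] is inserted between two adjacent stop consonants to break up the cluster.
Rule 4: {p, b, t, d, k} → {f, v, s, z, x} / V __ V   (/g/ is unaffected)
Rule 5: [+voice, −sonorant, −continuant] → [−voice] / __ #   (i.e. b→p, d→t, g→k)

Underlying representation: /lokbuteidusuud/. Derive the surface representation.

Rule 1 (pre-rhotic lowering): no segment meets the environment; /lokbuteidusuud/ is unchanged.
Rule 2 (intervocalic voicing): /t/ is a voiceless stop between vowels /u/ and /e/, so it voices to [d]. /lokbuteidusuud/ → lokbudeidusuud.
Rule 3 (stop-cluster i-epenthesis): /k/ and /b/ form a stop–stop cluster, so [i] is inserted between them. /lokbudeidusuud/ → lokibudeidusuud.
Rule 4 (intervocalic spirantization): /k/ is a stop between vowels /o/ and /i/, so it spirantizes to the fricative [x]. /b/ is a stop between vowels /i/ and /u/, so it spirantizes to the fricative [v]. /d/ is a stop between vowels /u/ and /e/, so it spirantizes to the fricative [z]. /d/ is a stop between vowels /i/ and /u/, so it spirantizes to the fricative [z]. /lokibudeidusuud/ → loxivuzeizusuud.
Rule 5 (final devoicing): /d/ is a voiced stop in word-final position, so it devoices to [t]. /loxivuzeizusuud/ → loxivuzeizusuut.

loxivuzeizusuut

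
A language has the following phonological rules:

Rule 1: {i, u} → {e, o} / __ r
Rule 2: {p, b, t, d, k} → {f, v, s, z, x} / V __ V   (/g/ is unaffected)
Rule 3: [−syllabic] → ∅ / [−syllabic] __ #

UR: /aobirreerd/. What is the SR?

Rule 1 (pre-rhotic lowering): /i/ is a high vowel immediately before /r/, so it lowers to [e]. /aobirreerd/ → aoberreerd.
Rule 2 (intervocalic spirantization): /b/ is a stop between vowels /o/ and /e/, so it spirantizes to the fricative [v]. /aoberreerd/ → aoverreerd.
Rule 3 (final cluster simplification): /d/ is the second consonant of a word-final cluster /rd/, so it deletes. /aoverreerd/ → aoverreer.

aoverreer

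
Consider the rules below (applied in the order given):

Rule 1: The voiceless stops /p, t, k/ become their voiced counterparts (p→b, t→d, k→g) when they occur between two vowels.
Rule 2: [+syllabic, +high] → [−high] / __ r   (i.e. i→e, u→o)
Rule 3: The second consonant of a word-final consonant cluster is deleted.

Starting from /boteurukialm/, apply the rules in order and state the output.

bodeorugial

Rule 1 (intervocalic voicing): /t/ is a voiceless stop between vowels /o/ and /e/, so it voices to [d]. /k/ is a voiceless stop between vowels /u/ and /i/, so it voices to [g]. /boteurukialm/ → bodeurugialm.
Rule 2 (pre-rhotic lowering): /u/ is a high vowel immediately before /r/, so it lowers to [o]. /bodeurugialm/ → bodeorugialm.
Rule 3 (final cluster simplification): /m/ is the second consonant of a word-final cluster /lm/, so it deletes. /bodeorugialm/ → bodeorugial.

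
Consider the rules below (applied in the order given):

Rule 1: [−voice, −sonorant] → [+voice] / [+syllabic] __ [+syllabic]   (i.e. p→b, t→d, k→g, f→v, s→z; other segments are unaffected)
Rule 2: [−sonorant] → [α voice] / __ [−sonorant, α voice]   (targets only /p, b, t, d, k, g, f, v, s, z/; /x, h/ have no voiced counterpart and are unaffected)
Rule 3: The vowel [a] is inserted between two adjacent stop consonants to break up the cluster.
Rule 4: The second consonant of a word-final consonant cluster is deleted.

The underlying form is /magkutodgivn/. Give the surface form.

makakudodagiv

Rule 1 (intervocalic voicing): /t/ is a voiceless obstruent between vowels /u/ and /o/, so it voices to [d]. /magkutodgivn/ → magkudodgivn.
Rule 2 (regressive voicing assimilation): /g/ precedes the voiceless obstruent /k/, so it devoices to [k] by assimilation. /magkudodgivn/ → makkudodgivn.
Rule 3 (stop-cluster a-epenthesis): /k/ and /k/ form a stop–stop cluster, so [a] is inserted between them. /d/ and /g/ form a stop–stop cluster, so [a] is inserted between them. /makkudodgivn/ → makakudodagivn.
Rule 4 (final cluster simplification): /n/ is the second consonant of a word-final cluster /vn/, so it deletes. /makakudodagivn/ → makakudodagiv.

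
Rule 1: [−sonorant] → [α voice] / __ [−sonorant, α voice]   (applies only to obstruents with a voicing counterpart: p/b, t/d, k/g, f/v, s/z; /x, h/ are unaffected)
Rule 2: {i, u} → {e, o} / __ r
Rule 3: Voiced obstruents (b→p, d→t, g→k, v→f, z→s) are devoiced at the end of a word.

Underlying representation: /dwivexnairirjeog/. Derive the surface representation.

Rule 1 (regressive voicing assimilation): no segment meets the environment; /dwivexnairirjeog/ is unchanged.
Rule 2 (pre-rhotic lowering): /i/ is a high vowel immediately before /r/, so it lowers to [e]. /i/ is a high vowel immediately before /r/, so it lowers to [e]. /dwivexnairirjeog/ → dwivexnaererjeog.
Rule 3 (final devoicing): /g/ is a voiced obstruent in word-final position, so it devoices to [k]. /dwivexnaererjeog/ → dwivexnaererjeok.

dwivexnaererjeok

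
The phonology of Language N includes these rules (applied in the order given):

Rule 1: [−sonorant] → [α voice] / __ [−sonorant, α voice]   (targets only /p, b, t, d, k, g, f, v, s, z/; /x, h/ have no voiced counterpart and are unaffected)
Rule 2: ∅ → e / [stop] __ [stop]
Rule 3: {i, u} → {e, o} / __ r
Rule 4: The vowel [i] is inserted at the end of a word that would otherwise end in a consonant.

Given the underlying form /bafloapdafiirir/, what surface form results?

bafloabedafiereri

Rule 1 (regressive voicing assimilation): /p/ precedes the voiced obstruent /d/, so it voices to [b] by assimilation. /bafloapdafiirir/ → bafloabdafiirir.
Rule 2 (stop-cluster e-epenthesis): /b/ and /d/ form a stop–stop cluster, so [e] is inserted between them. /bafloabdafiirir/ → bafloabedafiirir.
Rule 3 (pre-rhotic lowering): /i/ is a high vowel immediately before /r/, so it lowers to [e]. /i/ is a high vowel immediately before /r/, so it lowers to [e]. /bafloabedafiirir/ → bafloabedafierer.
Rule 4 (final i-epenthesis): the form ends in the consonant /r/, so [i] is inserted word-finally. /bafloabedafierer/ → bafloabedafiereri.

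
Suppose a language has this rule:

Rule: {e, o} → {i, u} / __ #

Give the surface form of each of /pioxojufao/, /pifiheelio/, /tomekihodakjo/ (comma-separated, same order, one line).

/pioxojufao/: /o/ is a mid vowel in word-final position, so it raises to [u]. → [pioxojufau].
/pifiheelio/: /o/ is a mid vowel in word-final position, so it raises to [u]. → [pifiheeliu].
/tomekihodakjo/: /o/ is a mid vowel in word-final position, so it raises to [u]. → [tomekihodakju].

pioxojufau, pifiheeliu, tomekihodakju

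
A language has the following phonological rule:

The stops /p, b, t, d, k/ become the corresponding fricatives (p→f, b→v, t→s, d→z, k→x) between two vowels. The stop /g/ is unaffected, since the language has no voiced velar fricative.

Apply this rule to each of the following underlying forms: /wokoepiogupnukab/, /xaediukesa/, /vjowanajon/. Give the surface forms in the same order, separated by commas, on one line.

woxoefiogupnuxab, xaeziuxesa, vjowanajon

/wokoepiogupnukab/: /k/ is a stop between vowels /o/ and /o/, so it spirantizes to the fricative [x]. /p/ is a stop between vowels /e/ and /i/, so it spirantizes to the fricative [f]. /k/ is a stop between vowels /u/ and /a/, so it spirantizes to the fricative [x]. → [woxoefiogupnuxab].
/xaediukesa/: /d/ is a stop between vowels /e/ and /i/, so it spirantizes to the fricative [z]. /k/ is a stop between vowels /u/ and /e/, so it spirantizes to the fricative [x]. → [xaeziuxesa].
/vjowanajon/: the rule's environment is not met; surfaces unchanged as [vjowanajon].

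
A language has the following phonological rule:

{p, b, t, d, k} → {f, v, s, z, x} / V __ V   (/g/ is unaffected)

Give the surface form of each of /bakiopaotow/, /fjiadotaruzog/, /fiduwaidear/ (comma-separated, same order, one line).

/bakiopaotow/: /k/ is a stop between vowels /a/ and /i/, so it spirantizes to the fricative [x]. /p/ is a stop between vowels /o/ and /a/, so it spirantizes to the fricative [f]. /t/ is a stop between vowels /o/ and /o/, so it spirantizes to the fricative [s]. → [baxiofaosow].
/fjiadotaruzog/: /d/ is a stop between vowels /a/ and /o/, so it spirantizes to the fricative [z]. /t/ is a stop between vowels /o/ and /a/, so it spirantizes to the fricative [s]. → [fjiazosaruzog].
/fiduwaidear/: /d/ is a stop between vowels /i/ and /u/, so it spirantizes to the fricative [z]. /d/ is a stop between vowels /i/ and /e/, so it spirantizes to the fricative [z]. → [fizuwaizear].

baxiofaosow, fjiazosaruzog, fizuwaizear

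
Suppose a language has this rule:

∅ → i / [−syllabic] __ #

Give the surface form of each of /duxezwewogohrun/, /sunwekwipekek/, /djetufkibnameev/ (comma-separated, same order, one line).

/duxezwewogohrun/: the form ends in the consonant /n/, so [i] is inserted word-finally. → [duxezwewogohruni].
/sunwekwipekek/: the form ends in the consonant /k/, so [i] is inserted word-finally. → [sunwekwipekeki].
/djetufkibnameev/: the form ends in the consonant /v/, so [i] is inserted word-finally. → [djetufkibnameevi].

duxezwewogohruni, sunwekwipekeki, djetufkibnameevi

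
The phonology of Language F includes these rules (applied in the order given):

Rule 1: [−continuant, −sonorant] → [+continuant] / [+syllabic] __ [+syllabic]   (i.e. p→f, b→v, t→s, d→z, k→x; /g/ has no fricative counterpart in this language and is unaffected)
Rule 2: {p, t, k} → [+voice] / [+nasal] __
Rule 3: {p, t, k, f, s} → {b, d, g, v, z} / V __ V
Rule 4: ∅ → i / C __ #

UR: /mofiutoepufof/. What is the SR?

Rule 1 (intervocalic spirantization): /t/ is a stop between vowels /u/ and /o/, so it spirantizes to the fricative [s]. /p/ is a stop between vowels /e/ and /u/, so it spirantizes to the fricative [f]. /mofiutoepufof/ → mofiusoefufof.
Rule 2 (post-nasal voicing): no segment meets the environment; /mofiusoefufof/ is unchanged.
Rule 3 (intervocalic voicing): /f/ is a voiceless obstruent between vowels /o/ and /i/, so it voices to [v]. /s/ is a voiceless obstruent between vowels /u/ and /o/, so it voices to [z]. /f/ is a voiceless obstruent between vowels /e/ and /u/, so it voices to [v]. /f/ is a voiceless obstruent between vowels /u/ and /o/, so it voices to [v]. /mofiusoefufof/ → moviuzoevuvof.
Rule 4 (final i-epenthesis): the form ends in the consonant /f/, so [i] is inserted word-finally. /moviuzoevuvof/ → moviuzoevuvofi.

moviuzoevuvofi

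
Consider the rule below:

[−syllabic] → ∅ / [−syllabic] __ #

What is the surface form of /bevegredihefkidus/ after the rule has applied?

No segment of /bevegredihefkidus/ meets the structural description of the rule, so the form surfaces unchanged.

bevegredihefkidus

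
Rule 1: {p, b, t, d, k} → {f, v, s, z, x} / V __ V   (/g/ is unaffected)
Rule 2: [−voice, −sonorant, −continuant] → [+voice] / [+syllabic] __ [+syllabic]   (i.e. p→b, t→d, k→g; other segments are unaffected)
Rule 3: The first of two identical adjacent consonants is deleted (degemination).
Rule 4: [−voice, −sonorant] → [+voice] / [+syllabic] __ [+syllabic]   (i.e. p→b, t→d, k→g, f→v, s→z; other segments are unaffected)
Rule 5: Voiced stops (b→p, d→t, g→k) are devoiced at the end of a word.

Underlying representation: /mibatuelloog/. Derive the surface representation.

mivazuelook

Rule 1 (intervocalic spirantization): /b/ is a stop between vowels /i/ and /a/, so it spirantizes to the fricative [v]. /t/ is a stop between vowels /a/ and /u/, so it spirantizes to the fricative [s]. /mibatuelloog/ → mivasuelloog.
Rule 2 (intervocalic voicing): no segment meets the environment; /mivasuelloog/ is unchanged.
Rule 3 (degemination): /ll/ is a geminate; the first /l/ deletes. /mivasuelloog/ → mivasueloog.
Rule 4 (intervocalic voicing): /s/ is a voiceless obstruent between vowels /a/ and /u/, so it voices to [z]. /mivasueloog/ → mivazueloog.
Rule 5 (final devoicing): /g/ is a voiced stop in word-final position, so it devoices to [k]. /mivazueloog/ → mivazuelook.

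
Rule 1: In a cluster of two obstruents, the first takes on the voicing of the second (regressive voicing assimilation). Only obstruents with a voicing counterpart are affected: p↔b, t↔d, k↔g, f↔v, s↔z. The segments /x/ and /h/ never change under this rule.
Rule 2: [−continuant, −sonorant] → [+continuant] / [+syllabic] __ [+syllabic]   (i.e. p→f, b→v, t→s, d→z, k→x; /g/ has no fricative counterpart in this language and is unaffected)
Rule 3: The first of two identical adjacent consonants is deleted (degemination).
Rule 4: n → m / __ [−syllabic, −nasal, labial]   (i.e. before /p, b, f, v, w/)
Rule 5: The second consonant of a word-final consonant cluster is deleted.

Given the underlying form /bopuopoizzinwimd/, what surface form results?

bofuofoizimwim

Rule 1 (regressive voicing assimilation): no segment meets the environment; /bopuopoizzinwimd/ is unchanged.
Rule 2 (intervocalic spirantization): /p/ is a stop between vowels /o/ and /u/, so it spirantizes to the fricative [f]. /p/ is a stop between vowels /o/ and /o/, so it spirantizes to the fricative [f]. /bopuopoizzinwimd/ → bofuofoizzinwimd.
Rule 3 (degemination): /zz/ is a geminate; the first /z/ deletes. /bofuofoizzinwimd/ → bofuofoizinwimd.
Rule 4 (nasal place assimilation): /n/ precedes the labial consonant /w/, so it assimilates in place to [m]. /bofuofoizinwimd/ → bofuofoizimwimd.
Rule 5 (final cluster simplification): /d/ is the second consonant of a word-final cluster /md/, so it deletes. /bofuofoizimwimd/ → bofuofoizimwim.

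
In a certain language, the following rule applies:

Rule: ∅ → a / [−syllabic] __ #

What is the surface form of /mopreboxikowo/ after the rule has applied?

No segment of /mopreboxikowo/ meets the structural description of the rule, so the form surfaces unchanged.

mopreboxikowo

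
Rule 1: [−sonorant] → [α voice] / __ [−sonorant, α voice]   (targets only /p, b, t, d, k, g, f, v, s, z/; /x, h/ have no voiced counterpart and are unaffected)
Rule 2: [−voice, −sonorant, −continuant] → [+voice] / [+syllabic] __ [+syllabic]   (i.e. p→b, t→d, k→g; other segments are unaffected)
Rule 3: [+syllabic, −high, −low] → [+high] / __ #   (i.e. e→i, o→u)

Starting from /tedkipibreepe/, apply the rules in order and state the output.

Rule 1 (regressive voicing assimilation): /d/ precedes the voiceless obstruent /k/, so it devoices to [t] by assimilation. /tedkipibreepe/ → tetkipibreepe.
Rule 2 (intervocalic voicing): /p/ is a voiceless stop between vowels /i/ and /i/, so it voices to [b]. /p/ is a voiceless stop between vowels /e/ and /e/, so it voices to [b]. /tetkipibreepe/ → tetkibibreebe.
Rule 3 (final vowel raising): /e/ is a mid vowel in word-final position, so it raises to [i]. /tetkibibreebe/ → tetkibibreebi.

tetkibibreebi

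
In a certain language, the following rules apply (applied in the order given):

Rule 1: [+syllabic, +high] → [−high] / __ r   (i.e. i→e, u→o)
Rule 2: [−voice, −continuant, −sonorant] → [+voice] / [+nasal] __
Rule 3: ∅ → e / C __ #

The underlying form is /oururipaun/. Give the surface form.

oororipaune

Rule 1 (pre-rhotic lowering): /u/ is a high vowel immediately before /r/, so it lowers to [o]. /u/ is a high vowel immediately before /r/, so it lowers to [o]. /oururipaun/ → oororipaun.
Rule 2 (post-nasal voicing): no segment meets the environment; /oororipaun/ is unchanged.
Rule 3 (final e-epenthesis): the form ends in the consonant /n/, so [e] is inserted word-finally. /oororipaun/ → oororipaune.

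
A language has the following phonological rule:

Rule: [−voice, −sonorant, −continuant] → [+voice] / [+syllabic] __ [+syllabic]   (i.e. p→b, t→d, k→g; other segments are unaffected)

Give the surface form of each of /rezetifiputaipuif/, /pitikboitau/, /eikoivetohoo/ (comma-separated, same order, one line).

/rezetifiputaipuif/: /t/ is a voiceless stop between vowels /e/ and /i/, so it voices to [d]. /p/ is a voiceless stop between vowels /i/ and /u/, so it voices to [b]. /t/ is a voiceless stop between vowels /u/ and /a/, so it voices to [d]. /p/ is a voiceless stop between vowels /i/ and /u/, so it voices to [b]. → [rezedifibudaibuif].
/pitikboitau/: /t/ is a voiceless stop between vowels /i/ and /i/, so it voices to [d]. /t/ is a voiceless stop between vowels /i/ and /a/, so it voices to [d]. → [pidikboidau].
/eikoivetohoo/: /k/ is a voiceless stop between vowels /i/ and /o/, so it voices to [g]. /t/ is a voiceless stop between vowels /e/ and /o/, so it voices to [d]. → [eigoivedohoo].

rezedifibudaibuif, pidikboidau, eigoivedohoo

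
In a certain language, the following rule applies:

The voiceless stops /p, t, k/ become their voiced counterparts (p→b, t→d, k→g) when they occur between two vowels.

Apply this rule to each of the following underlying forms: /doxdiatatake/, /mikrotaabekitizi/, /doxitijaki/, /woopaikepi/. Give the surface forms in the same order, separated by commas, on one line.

doxdiadadage, mikrodaabegidizi, doxidijagi, woobaigebi

/doxdiatatake/: /t/ is a voiceless stop between vowels /a/ and /a/, so it voices to [d]. /t/ is a voiceless stop between vowels /a/ and /a/, so it voices to [d]. /k/ is a voiceless stop between vowels /a/ and /e/, so it voices to [g]. → [doxdiadadage].
/mikrotaabekitizi/: /t/ is a voiceless stop between vowels /o/ and /a/, so it voices to [d]. /k/ is a voiceless stop between vowels /e/ and /i/, so it voices to [g]. /t/ is a voiceless stop between vowels /i/ and /i/, so it voices to [d]. → [mikrodaabegidizi].
/doxitijaki/: /t/ is a voiceless stop between vowels /i/ and /i/, so it voices to [d]. /k/ is a voiceless stop between vowels /a/ and /i/, so it voices to [g]. → [doxidijagi].
/woopaikepi/: /p/ is a voiceless stop between vowels /o/ and /a/, so it voices to [b]. /k/ is a voiceless stop between vowels /i/ and /e/, so it voices to [g]. /p/ is a voiceless stop between vowels /e/ and /i/, so it voices to [b]. → [woobaigebi].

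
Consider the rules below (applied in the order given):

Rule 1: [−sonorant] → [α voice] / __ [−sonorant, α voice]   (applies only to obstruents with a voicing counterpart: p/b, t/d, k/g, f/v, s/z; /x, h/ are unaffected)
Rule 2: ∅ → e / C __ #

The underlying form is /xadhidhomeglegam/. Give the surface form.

xathithomeglegame

Rule 1 (regressive voicing assimilation): /d/ precedes the voiceless obstruent /h/, so it devoices to [t] by assimilation. /d/ precedes the voiceless obstruent /h/, so it devoices to [t] by assimilation. /xadhidhomeglegam/ → xathithomeglegam.
Rule 2 (final e-epenthesis): the form ends in the consonant /m/, so [e] is inserted word-finally. /xathithomeglegam/ → xathithomeglegame.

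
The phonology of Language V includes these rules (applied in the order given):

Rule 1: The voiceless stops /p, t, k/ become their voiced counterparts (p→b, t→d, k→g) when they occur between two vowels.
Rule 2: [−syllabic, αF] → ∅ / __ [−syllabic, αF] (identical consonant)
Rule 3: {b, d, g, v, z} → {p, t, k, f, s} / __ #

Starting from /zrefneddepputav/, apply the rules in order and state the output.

zrefnedepudaf

Rule 1 (intervocalic voicing): /t/ is a voiceless stop between vowels /u/ and /a/, so it voices to [d]. /zrefneddepputav/ → zrefneddeppudav.
Rule 2 (degemination): /dd/ is a geminate; the first /d/ deletes. /pp/ is a geminate; the first /p/ deletes. /zrefneddeppudav/ → zrefnedepudav.
Rule 3 (final devoicing): /v/ is a voiced obstruent in word-final position, so it devoices to [f]. /zrefnedepudav/ → zrefnedepudaf.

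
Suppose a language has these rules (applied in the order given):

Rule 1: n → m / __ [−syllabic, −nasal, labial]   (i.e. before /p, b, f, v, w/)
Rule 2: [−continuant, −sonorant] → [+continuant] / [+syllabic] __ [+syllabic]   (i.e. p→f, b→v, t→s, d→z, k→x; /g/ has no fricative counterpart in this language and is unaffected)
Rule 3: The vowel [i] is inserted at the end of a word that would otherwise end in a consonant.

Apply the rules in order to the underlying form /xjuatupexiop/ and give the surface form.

xjuasufexiopi

Rule 1 (nasal place assimilation): no segment meets the environment; /xjuatupexiop/ is unchanged.
Rule 2 (intervocalic spirantization): /t/ is a stop between vowels /a/ and /u/, so it spirantizes to the fricative [s]. /p/ is a stop between vowels /u/ and /e/, so it spirantizes to the fricative [f]. /xjuatupexiop/ → xjuasufexiop.
Rule 3 (final i-epenthesis): the form ends in the consonant /p/, so [i] is inserted word-finally. /xjuasufexiop/ → xjuasufexiopi.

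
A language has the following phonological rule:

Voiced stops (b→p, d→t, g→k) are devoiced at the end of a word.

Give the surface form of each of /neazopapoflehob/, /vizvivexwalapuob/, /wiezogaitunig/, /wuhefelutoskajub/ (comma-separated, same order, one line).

neazopapoflehop, vizvivexwalapuop, wiezogaitunik, wuhefelutoskajup

/neazopapoflehob/: /b/ is a voiced stop in word-final position, so it devoices to [p]. → [neazopapoflehop].
/vizvivexwalapuob/: /b/ is a voiced stop in word-final position, so it devoices to [p]. → [vizvivexwalapuop].
/wiezogaitunig/: /g/ is a voiced stop in word-final position, so it devoices to [k]. → [wiezogaitunik].
/wuhefelutoskajub/: /b/ is a voiced stop in word-final position, so it devoices to [p]. → [wuhefelutoskajup].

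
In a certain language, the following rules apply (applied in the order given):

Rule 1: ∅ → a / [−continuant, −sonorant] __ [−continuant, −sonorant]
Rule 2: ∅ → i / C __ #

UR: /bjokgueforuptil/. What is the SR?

Rule 1 (stop-cluster a-epenthesis): /k/ and /g/ form a stop–stop cluster, so [a] is inserted between them. /p/ and /t/ form a stop–stop cluster, so [a] is inserted between them. /bjokgueforuptil/ → bjokagueforupatil.
Rule 2 (final i-epenthesis): the form ends in the consonant /l/, so [i] is inserted word-finally. /bjokagueforupatil/ → bjokagueforupatili.

bjokagueforupatili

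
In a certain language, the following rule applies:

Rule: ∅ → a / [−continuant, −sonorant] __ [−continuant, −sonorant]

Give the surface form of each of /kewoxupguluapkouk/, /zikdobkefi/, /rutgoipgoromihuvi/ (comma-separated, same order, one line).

kewoxupaguluapakouk, zikadobakefi, rutagoipagoromihuvi

/kewoxupguluapkouk/: /p/ and /g/ form a stop–stop cluster, so [a] is inserted between them. /p/ and /k/ form a stop–stop cluster, so [a] is inserted between them. → [kewoxupaguluapakouk].
/zikdobkefi/: /k/ and /d/ form a stop–stop cluster, so [a] is inserted between them. /b/ and /k/ form a stop–stop cluster, so [a] is inserted between them. → [zikadobakefi].
/rutgoipgoromihuvi/: /t/ and /g/ form a stop–stop cluster, so [a] is inserted between them. /p/ and /g/ form a stop–stop cluster, so [a] is inserted between them. → [rutagoipagoromihuvi].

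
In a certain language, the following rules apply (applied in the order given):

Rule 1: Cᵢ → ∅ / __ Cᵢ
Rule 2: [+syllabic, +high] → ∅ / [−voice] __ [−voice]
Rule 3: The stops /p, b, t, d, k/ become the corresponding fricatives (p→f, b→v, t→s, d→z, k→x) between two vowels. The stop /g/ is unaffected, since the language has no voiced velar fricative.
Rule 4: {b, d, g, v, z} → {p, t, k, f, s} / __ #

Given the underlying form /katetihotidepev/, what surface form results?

kasethosizefef

Rule 1 (degemination): no segment meets the environment; /katetihotidepev/ is unchanged.
Rule 2 (high vowel syncope): /i/ is a high vowel flanked by voiceless consonants /t/ and /h/, so it deletes. /katetihotidepev/ → katethotidepev.
Rule 3 (intervocalic spirantization): /t/ is a stop between vowels /a/ and /e/, so it spirantizes to the fricative [s]. /t/ is a stop between vowels /o/ and /i/, so it spirantizes to the fricative [s]. /d/ is a stop between vowels /i/ and /e/, so it spirantizes to the fricative [z]. /p/ is a stop between vowels /e/ and /e/, so it spirantizes to the fricative [f]. /katethotidepev/ → kasethosizefev.
Rule 4 (final devoicing): /v/ is a voiced obstruent in word-final position, so it devoices to [f]. /kasethosizefev/ → kasethosizefef.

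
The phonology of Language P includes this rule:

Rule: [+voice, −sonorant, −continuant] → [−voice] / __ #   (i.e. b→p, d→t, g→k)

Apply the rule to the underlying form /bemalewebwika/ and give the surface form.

bemalewebwika

No segment of /bemalewebwika/ meets the structural description of the rule, so the form surfaces unchanged.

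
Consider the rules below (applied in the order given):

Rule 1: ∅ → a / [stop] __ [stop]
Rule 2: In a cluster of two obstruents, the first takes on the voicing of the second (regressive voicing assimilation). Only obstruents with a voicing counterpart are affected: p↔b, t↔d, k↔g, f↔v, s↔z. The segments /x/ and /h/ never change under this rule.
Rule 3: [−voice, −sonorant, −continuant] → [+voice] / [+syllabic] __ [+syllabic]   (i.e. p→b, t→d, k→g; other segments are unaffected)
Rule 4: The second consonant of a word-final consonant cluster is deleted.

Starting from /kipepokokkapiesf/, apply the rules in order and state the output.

Rule 1 (stop-cluster a-epenthesis): /k/ and /k/ form a stop–stop cluster, so [a] is inserted between them. /kipepokokkapiesf/ → kipepokokakapiesf.
Rule 2 (regressive voicing assimilation): no segment meets the environment; /kipepokokakapiesf/ is unchanged.
Rule 3 (intervocalic voicing): /p/ is a voiceless stop between vowels /i/ and /e/, so it voices to [b]. /p/ is a voiceless stop between vowels /e/ and /o/, so it voices to [b]. /k/ is a voiceless stop between vowels /o/ and /o/, so it voices to [g]. /k/ is a voiceless stop between vowels /o/ and /a/, so it voices to [g]. /k/ is a voiceless stop between vowels /a/ and /a/, so it voices to [g]. /p/ is a voiceless stop between vowels /a/ and /i/, so it voices to [b]. /kipepokokakapiesf/ → kibebogogagabiesf.
Rule 4 (final cluster simplification): /f/ is the second consonant of a word-final cluster /sf/, so it deletes. /kibebogogagabiesf/ → kibebogogagabies.

kibebogogagabies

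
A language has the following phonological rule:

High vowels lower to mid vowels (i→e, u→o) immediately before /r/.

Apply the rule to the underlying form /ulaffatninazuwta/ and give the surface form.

ulaffatninazuwta

No segment of /ulaffatninazuwta/ meets the structural description of the rule, so the form surfaces unchanged.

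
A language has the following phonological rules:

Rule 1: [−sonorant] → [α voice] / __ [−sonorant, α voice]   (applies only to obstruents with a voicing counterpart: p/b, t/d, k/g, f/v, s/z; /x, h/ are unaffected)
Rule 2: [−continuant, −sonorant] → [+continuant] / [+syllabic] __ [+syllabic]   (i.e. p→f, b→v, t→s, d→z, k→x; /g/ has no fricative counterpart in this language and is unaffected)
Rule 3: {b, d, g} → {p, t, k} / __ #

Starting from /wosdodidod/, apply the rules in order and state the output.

Rule 1 (regressive voicing assimilation): /s/ precedes the voiced obstruent /d/, so it voices to [z] by assimilation. /wosdodidod/ → wozdodidod.
Rule 2 (intervocalic spirantization): /d/ is a stop between vowels /o/ and /i/, so it spirantizes to the fricative [z]. /d/ is a stop between vowels /i/ and /o/, so it spirantizes to the fricative [z]. /wozdodidod/ → wozdozizod.
Rule 3 (final devoicing): /d/ is a voiced stop in word-final position, so it devoices to [t]. /wozdozizod/ → wozdozizot.

wozdozizot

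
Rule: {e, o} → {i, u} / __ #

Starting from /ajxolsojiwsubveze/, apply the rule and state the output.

/e/ is a mid vowel in word-final position, so it raises to [i].
The other instances of /o/, /e/ do not occur in the required environment and remain unchanged.
Surface form: [ajxolsojiwsubvezi].

ajxolsojiwsubvezi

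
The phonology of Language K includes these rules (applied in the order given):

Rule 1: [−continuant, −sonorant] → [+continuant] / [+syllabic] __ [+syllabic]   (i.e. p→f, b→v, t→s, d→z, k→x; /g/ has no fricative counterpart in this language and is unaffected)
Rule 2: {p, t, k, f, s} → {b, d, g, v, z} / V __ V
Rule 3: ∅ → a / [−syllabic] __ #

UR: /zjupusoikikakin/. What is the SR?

Rule 1 (intervocalic spirantization): /p/ is a stop between vowels /u/ and /u/, so it spirantizes to the fricative [f]. /k/ is a stop between vowels /i/ and /i/, so it spirantizes to the fricative [x]. /k/ is a stop between vowels /i/ and /a/, so it spirantizes to the fricative [x]. /k/ is a stop between vowels /a/ and /i/, so it spirantizes to the fricative [x]. /zjupusoikikakin/ → zjufusoixixaxin.
Rule 2 (intervocalic voicing): /f/ is a voiceless obstruent between vowels /u/ and /u/, so it voices to [v]. /s/ is a voiceless obstruent between vowels /u/ and /o/, so it voices to [z]. /zjufusoixixaxin/ → zjuvuzoixixaxin.
Rule 3 (final a-epenthesis): the form ends in the consonant /n/, so [a] is inserted word-finally. /zjuvuzoixixaxin/ → zjuvuzoixixaxina.

zjuvuzoixixaxina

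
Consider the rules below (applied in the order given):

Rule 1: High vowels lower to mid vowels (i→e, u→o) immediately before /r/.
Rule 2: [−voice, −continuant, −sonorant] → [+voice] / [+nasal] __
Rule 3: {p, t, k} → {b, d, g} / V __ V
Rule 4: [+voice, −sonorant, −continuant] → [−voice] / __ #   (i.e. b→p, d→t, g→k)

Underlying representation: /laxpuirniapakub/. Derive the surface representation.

Rule 1 (pre-rhotic lowering): /i/ is a high vowel immediately before /r/, so it lowers to [e]. /laxpuirniapakub/ → laxpuerniapakub.
Rule 2 (post-nasal voicing): no segment meets the environment; /laxpuerniapakub/ is unchanged.
Rule 3 (intervocalic voicing): /p/ is a voiceless stop between vowels /a/ and /a/, so it voices to [b]. /k/ is a voiceless stop between vowels /a/ and /u/, so it voices to [g]. /laxpuerniapakub/ → laxpuerniabagub.
Rule 4 (final devoicing): /b/ is a voiced stop in word-final position, so it devoices to [p]. /laxpuerniabagub/ → laxpuerniabagup.

laxpuerniabagup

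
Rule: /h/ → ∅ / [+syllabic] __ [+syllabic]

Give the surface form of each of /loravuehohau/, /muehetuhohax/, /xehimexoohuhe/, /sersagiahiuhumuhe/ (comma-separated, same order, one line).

loravueoau, mueetuoax, xeimexooue, sersagiaiuumue

/loravuehohau/: /h/ occurs between vowels /e/ and /o/, so it deletes. /h/ occurs between vowels /o/ and /a/, so it deletes. → [loravueoau].
/muehetuhohax/: /h/ occurs between vowels /e/ and /e/, so it deletes. /h/ occurs between vowels /u/ and /o/, so it deletes. /h/ occurs between vowels /o/ and /a/, so it deletes. → [mueetuoax].
/xehimexoohuhe/: /h/ occurs between vowels /e/ and /i/, so it deletes. /h/ occurs between vowels /o/ and /u/, so it deletes. /h/ occurs between vowels /u/ and /e/, so it deletes. → [xeimexooue].
/sersagiahiuhumuhe/: /h/ occurs between vowels /a/ and /i/, so it deletes. /h/ occurs between vowels /u/ and /u/, so it deletes. /h/ occurs between vowels /u/ and /e/, so it deletes. → [sersagiaiuumue].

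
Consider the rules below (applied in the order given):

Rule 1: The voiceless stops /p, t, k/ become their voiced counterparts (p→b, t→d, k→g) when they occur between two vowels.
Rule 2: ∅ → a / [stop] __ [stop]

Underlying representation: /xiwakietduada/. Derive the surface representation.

xiwagietaduada

Rule 1 (intervocalic voicing): /k/ is a voiceless stop between vowels /a/ and /i/, so it voices to [g]. /xiwakietduada/ → xiwagietduada.
Rule 2 (stop-cluster a-epenthesis): /t/ and /d/ form a stop–stop cluster, so [a] is inserted between them. /xiwagietduada/ → xiwagietaduada.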